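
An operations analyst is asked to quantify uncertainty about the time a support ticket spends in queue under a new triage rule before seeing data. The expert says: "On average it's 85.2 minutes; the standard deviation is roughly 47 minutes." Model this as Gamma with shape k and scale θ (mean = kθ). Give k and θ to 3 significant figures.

k ≈ 3.29, θ ≈ 25.9

For Gamma(k, scale θ): mean = kθ, variance = kθ², so CV = 1/√k.
CV = SD/mean = 47/85.2 = 0.5516, hence k = 1/CV² = 3.29.
Then θ = mean/k = 85.2/3.29 = 25.9.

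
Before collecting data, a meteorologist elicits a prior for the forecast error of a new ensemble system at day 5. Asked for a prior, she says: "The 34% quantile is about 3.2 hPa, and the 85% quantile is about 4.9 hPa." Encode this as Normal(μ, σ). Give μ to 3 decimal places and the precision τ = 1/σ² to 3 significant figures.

μ = 3.684, τ = 0.726

The p-quantile of Normal(μ,σ) is μ + z_p·σ, with z_{0.34} = -0.4125 and z_{0.85} = 1.036.
Eliminate σ: μ = (z₂·x₁ − z₁·x₂)/(z₂ − z₁) = (1.036·3.2 − (-0.4125)·4.9)/1.449 = 3.684.
Then σ = (x₂ − x₁)/(z₂ − z₁) = (4.9 − 3.2)/1.449 = 1.173.
Precision τ = 1/σ² = 1/1.173² = 0.726.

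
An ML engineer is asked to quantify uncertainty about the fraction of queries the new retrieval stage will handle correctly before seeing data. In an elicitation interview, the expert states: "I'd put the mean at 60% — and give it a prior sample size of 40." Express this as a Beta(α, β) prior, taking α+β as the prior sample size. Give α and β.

α = 24, β = 16

Under the effective-sample-size interpretation, Beta(α, β) has prior mean α/(α+β) and prior sample size α+β.
So α+β = 40 and α/(α+β) = 0.6, giving α = 0.6·40 = 24 and β = 40 − 24 = 16.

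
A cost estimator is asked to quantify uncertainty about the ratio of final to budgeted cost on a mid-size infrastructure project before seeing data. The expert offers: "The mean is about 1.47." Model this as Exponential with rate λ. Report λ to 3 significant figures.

Exponential mean = 1/λ, so λ = 1/1.47 = 0.68.

λ ≈ 0.68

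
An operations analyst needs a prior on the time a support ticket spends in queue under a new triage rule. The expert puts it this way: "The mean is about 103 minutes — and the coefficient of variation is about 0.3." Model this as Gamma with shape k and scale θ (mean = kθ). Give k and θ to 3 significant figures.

k ≈ 11.1, θ ≈ 9.27

For Gamma(k, scale θ): mean = kθ, variance = kθ², so CV = 1/√k.
CV = 0.3, hence k = 1/CV² = 11.1.
Then θ = mean/k = 103/11.1 = 9.27.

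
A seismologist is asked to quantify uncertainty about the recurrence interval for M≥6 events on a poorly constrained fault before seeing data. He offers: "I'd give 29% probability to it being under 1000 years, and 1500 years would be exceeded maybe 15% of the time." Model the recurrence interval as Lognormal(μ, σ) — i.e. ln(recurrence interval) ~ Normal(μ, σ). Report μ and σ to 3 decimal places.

If T ~ Lognormal(μ,σ) then ln T ~ Normal(μ,σ), so the p-quantile of ln T is μ + z_p·σ.
ln(1000) = 6.908 and ln(1500) = 7.313; z_{0.29} = -0.5534, z_{0.85} = 1.036.
σ = (7.313 − 6.908)/(1.036 − (-0.5534)) = 0.255.
μ = 6.908 − (-0.5534)·0.255 = 7.049.

μ ≈ 7.049, σ ≈ 0.255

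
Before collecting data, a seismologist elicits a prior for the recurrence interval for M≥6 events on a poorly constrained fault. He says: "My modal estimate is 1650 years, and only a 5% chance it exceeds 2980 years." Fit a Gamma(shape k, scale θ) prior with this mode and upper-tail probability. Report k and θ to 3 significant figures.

k ≈ 8.97, θ ≈ 207

Gamma(k,θ) with k>1 has mode (k−1)θ, so θ = 1650/(k−1).
Need P(X < 2980) = 0.95 with θ tied to k this way. Start at k = 2, θ = 1650: P(X<2980) ≈ 0.539.
Too low — raise k to concentrate. Iterating converges to k ≈ 8.97.
Then θ = 1650/(8.97−1) ≈ 207.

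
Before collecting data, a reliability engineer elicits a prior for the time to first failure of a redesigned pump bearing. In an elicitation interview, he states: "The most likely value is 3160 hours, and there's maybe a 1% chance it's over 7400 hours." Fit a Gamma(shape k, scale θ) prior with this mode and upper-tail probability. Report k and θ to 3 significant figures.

Gamma(k,θ) with k>1 has mode (k−1)θ, so θ = 3160/(k−1).
Need P(X < 7400) = 0.99 with θ tied to k this way. Start at k = 2, θ = 3160: P(X<7400) ≈ 0.679.
Too low — raise k to concentrate. Iterating converges to k ≈ 7.57.
Then θ = 3160/(7.57−1) ≈ 481.

k ≈ 7.57, θ ≈ 481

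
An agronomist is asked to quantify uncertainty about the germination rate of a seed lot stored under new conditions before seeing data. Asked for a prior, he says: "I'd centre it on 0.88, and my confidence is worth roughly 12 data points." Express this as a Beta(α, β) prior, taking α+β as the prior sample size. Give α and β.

Under the effective-sample-size interpretation, Beta(α, β) has prior mean α/(α+β) and prior sample size α+β.
So α+β = 12 and α/(α+β) = 0.88, giving α = 0.88·12 = 10.56 and β = 12 − 10.56 = 1.44.

α = 10.56, β = 1.44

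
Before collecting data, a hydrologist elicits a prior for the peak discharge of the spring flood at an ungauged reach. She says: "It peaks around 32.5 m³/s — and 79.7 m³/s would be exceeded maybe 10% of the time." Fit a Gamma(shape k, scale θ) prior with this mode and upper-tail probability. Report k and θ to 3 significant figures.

Gamma(k,θ) with k>1 has mode (k−1)θ, so θ = 32.5/(k−1).
Need P(X < 79.7) = 0.9 with θ tied to k this way. Start at k = 2, θ = 32.5: P(X<79.7) ≈ 0.703.
Too low — raise k to concentrate. Iterating converges to k ≈ 3.39.
Then θ = 32.5/(3.39−1) ≈ 13.6.

k ≈ 3.39, θ ≈ 13.6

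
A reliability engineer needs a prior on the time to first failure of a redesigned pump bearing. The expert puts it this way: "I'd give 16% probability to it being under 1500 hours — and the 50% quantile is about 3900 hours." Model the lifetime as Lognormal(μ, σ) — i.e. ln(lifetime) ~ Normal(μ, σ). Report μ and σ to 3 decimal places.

μ ≈ 8.269, σ ≈ 0.961

If T ~ Lognormal(μ,σ) then ln T ~ Normal(μ,σ), so the p-quantile of ln T is μ + z_p·σ.
ln(1500) = 7.313 and ln(3900) = 8.269; z_{0.16} = -0.9945, z_{0.5} = 0.
σ = (8.269 − 7.313)/(0 − (-0.9945)) = 0.961.
μ = 7.313 − (-0.9945)·0.961 = 8.269.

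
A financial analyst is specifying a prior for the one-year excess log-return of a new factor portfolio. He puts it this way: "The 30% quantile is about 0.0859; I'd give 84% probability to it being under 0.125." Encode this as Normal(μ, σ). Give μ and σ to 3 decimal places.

The p-quantile of Normal(μ,σ) is μ + z_p·σ, with z_{0.3} = -0.5244 and z_{0.84} = 0.9945.
Eliminate σ: μ = (z₂·x₁ − z₁·x₂)/(z₂ − z₁) = (0.9945·0.0859 − (-0.5244)·0.125)/1.519 = 0.099.
Then σ = (x₂ − x₁)/(z₂ − z₁) = (0.125 − 0.0859)/1.519 = 0.026.

μ = 0.099, σ = 0.026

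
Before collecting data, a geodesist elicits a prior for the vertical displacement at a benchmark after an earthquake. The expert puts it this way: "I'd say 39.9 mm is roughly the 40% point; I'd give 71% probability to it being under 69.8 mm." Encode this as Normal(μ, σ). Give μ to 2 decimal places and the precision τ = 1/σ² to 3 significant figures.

For Normal(μ,σ), the p-quantile is μ + z_p·σ. Here z_{0.4} = -0.2533, z_{0.71} = 0.5534.
So 39.9 = μ − 0.2533σ and 69.8 = μ + 0.5534σ.
Subtracting: σ = (69.8 − 39.9)/(0.5534 − (-0.2533)) = 37.06.
Then μ = 39.9 − (-0.2533)·37.06 = 49.29.
Precision τ = 1/σ² = 1/37.06² = 0.000728.

μ = 49.29, τ = 0.000728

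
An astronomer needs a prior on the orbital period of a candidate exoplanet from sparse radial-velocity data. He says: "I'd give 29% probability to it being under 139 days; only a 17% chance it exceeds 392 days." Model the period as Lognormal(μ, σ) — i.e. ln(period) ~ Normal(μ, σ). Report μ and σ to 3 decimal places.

If T ~ Lognormal(μ,σ) then ln T ~ Normal(μ,σ), so the p-quantile of ln T is μ + z_p·σ.
ln(139) = 4.934 and ln(392) = 5.971; z_{0.29} = -0.5534, z_{0.83} = 0.9542.
σ = (5.971 − 4.934)/(0.9542 − (-0.5534)) = 0.688.
μ = 4.934 − (-0.5534)·0.688 = 5.315.

μ ≈ 5.315, σ ≈ 0.688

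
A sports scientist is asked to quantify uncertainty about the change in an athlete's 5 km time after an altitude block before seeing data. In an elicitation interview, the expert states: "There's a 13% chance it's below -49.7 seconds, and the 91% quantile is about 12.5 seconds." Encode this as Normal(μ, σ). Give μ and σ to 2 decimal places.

For Normal(μ,σ), the p-quantile is μ + z_p·σ. Here z_{0.13} = -1.126, z_{0.91} = 1.341.
So -49.7 = μ − 1.126σ and 12.5 = μ + 1.341σ.
Subtracting: σ = (12.5 − -49.7)/(1.341 − (-1.126)) = 25.21.
Then μ = -49.7 − (-1.126)·25.21 = -21.30.

μ = -21.30, σ = 25.21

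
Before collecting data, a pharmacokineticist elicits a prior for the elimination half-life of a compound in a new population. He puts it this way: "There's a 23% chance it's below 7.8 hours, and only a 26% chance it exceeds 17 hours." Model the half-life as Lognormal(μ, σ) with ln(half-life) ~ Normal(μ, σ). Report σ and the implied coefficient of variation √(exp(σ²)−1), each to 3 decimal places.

If T ~ Lognormal(μ,σ) then ln T ~ Normal(μ,σ), so the p-quantile of ln T is μ + z_p·σ.
ln(7.8) = 2.054 and ln(17) = 2.833; z_{0.23} = -0.7388, z_{0.74} = 0.6433.
σ = (2.833 − 2.054)/(0.6433 − (-0.7388)) = 0.564.
μ = 2.054 − (-0.7388)·0.564 = 2.471.
CV = √(exp(σ²)−1) = √(exp(0.3177)−1) = 0.612.

σ ≈ 0.564, CV ≈ 0.612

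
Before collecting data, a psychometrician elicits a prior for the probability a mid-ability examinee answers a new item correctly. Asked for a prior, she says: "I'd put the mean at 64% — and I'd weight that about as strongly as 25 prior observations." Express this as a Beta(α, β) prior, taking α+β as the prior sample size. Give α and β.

Under the effective-sample-size interpretation, Beta(α, β) has prior mean α/(α+β) and prior sample size α+β.
So α+β = 25 and α/(α+β) = 0.64, giving α = 0.64·25 = 16 and β = 25 − 16 = 9.

α = 16, β = 9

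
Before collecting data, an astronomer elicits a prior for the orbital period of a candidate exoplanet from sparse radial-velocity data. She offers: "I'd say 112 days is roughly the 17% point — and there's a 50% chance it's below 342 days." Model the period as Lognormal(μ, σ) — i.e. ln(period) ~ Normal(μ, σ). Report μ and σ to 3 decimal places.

μ ≈ 5.835, σ ≈ 1.170

If T ~ Lognormal(μ,σ) then ln T ~ Normal(μ,σ), so the p-quantile of ln T is μ + z_p·σ.
ln(112) = 4.718 and ln(342) = 5.835; z_{0.17} = -0.9542, z_{0.5} = 0.
σ = (5.835 − 4.718)/(0 − (-0.9542)) = 1.170.
μ = 4.718 − (-0.9542)·1.170 = 5.835.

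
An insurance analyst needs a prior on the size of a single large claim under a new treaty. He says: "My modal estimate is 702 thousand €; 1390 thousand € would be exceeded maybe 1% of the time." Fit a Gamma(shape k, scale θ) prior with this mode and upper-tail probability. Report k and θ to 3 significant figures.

Gamma(k,θ) with k>1 has mode (k−1)θ, so θ = 702/(k−1).
Need P(X < 1390) = 0.99 with θ tied to k this way. Start at k = 2, θ = 702: P(X<1390) ≈ 0.589.
Too low — raise k to concentrate. Iterating converges to k ≈ 11.5.
Then θ = 702/(11.5−1) ≈ 66.6.

k ≈ 11.5, θ ≈ 66.6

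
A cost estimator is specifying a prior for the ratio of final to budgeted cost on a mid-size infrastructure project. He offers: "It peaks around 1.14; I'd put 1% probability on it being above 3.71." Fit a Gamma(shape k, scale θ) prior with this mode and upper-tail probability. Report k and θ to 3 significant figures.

k ≈ 4.17, θ ≈ 0.36

Gamma(k,θ) with k>1 has mode (k−1)θ, so θ = 1.14/(k−1).
Need P(X < 3.71) = 0.99 with θ tied to k this way. Start at k = 2, θ = 1.14: P(X<3.71) ≈ 0.836.
Too low — raise k to concentrate. Iterating converges to k ≈ 4.17.
Then θ = 1.14/(4.17−1) ≈ 0.36.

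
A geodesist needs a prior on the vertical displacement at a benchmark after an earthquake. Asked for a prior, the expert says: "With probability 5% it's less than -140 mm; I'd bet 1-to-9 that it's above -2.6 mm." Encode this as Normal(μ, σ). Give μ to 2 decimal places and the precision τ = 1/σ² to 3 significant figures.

μ = -62.77, τ = 0.000454

For Normal(μ,σ), the p-quantile is μ + z_p·σ. Here z_{0.05} = -1.645, z_{0.9} = 1.282.
So -140 = μ − 1.645σ and -2.6 = μ + 1.282σ.
Subtracting: σ = (-2.6 − -140)/(1.282 − (-1.645)) = 46.95.
Then μ = -140 − (-1.645)·46.95 = -62.77.
Precision τ = 1/σ² = 1/46.95² = 0.000454.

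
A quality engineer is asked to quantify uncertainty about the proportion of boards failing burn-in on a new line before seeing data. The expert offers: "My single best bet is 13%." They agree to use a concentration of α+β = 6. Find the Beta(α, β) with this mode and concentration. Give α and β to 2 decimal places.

For α,β > 1 the Beta mode is (α−1)/(α+β−2). With α+β = 6, the mode is (α−1)/4.
Set (α−1)/4 = 0.13 → α = 1 + 0.13·4 = 1.52.
β = 6 − α = 4.48.

α = 1.52, β = 4.48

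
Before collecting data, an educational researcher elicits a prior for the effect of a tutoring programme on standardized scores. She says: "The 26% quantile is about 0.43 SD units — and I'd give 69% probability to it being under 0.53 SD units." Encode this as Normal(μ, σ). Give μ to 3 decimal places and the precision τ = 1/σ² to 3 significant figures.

μ = 0.486, τ = 130

For Normal(μ,σ), the p-quantile is μ + z_p·σ. Here z_{0.26} = -0.6433, z_{0.69} = 0.4959.
So 0.43 = μ − 0.6433σ and 0.53 = μ + 0.4959σ.
Subtracting: σ = (0.53 − 0.43)/(0.4959 − (-0.6433)) = 0.088.
Then μ = 0.43 − (-0.6433)·0.088 = 0.486.
Precision τ = 1/σ² = 1/0.08778² = 130.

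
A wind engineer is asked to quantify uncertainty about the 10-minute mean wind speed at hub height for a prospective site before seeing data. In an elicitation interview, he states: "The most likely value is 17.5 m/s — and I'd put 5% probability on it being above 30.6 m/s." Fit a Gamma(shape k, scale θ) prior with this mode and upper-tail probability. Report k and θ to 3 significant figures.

Gamma(k,θ) with k>1 has mode (k−1)θ, so θ = 17.5/(k−1).
Need P(X < 30.6) = 0.95 with θ tied to k this way. Start at k = 2, θ = 17.5: P(X<30.6) ≈ 0.522.
Too low — raise k to concentrate. Iterating converges to k ≈ 9.93.
Then θ = 17.5/(9.93−1) ≈ 1.96.

k ≈ 9.93, θ ≈ 1.96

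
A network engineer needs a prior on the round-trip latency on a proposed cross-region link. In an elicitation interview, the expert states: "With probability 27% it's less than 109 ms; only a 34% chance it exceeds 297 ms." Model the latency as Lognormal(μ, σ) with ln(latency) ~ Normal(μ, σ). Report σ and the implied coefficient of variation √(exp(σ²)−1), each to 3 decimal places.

σ ≈ 0.978, CV ≈ 1.265

If T ~ Lognormal(μ,σ) then ln T ~ Normal(μ,σ), so the p-quantile of ln T is μ + z_p·σ.
ln(109) = 4.691 and ln(297) = 5.694; z_{0.27} = -0.6128, z_{0.66} = 0.4125.
σ = (5.694 − 4.691)/(0.4125 − (-0.6128)) = 0.978.
μ = 4.691 − (-0.6128)·0.978 = 5.290.
CV = √(exp(σ²)−1) = √(exp(0.9558)−1) = 1.265.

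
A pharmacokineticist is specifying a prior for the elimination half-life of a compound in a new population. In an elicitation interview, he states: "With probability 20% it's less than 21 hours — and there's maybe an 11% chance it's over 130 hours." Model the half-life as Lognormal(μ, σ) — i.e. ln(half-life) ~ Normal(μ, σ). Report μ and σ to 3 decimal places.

If T ~ Lognormal(μ,σ) then ln T ~ Normal(μ,σ), so the p-quantile of ln T is μ + z_p·σ.
ln(21) = 3.045 and ln(130) = 4.868; z_{0.2} = -0.8416, z_{0.89} = 1.227.
σ = (4.868 − 3.045)/(1.227 − (-0.8416)) = 0.881.
μ = 3.045 − (-0.8416)·0.881 = 3.786.

μ ≈ 3.786, σ ≈ 0.881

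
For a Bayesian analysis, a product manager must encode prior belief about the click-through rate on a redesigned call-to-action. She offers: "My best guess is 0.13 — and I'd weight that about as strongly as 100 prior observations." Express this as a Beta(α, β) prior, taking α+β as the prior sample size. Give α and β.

α = 13, β = 87

Under the effective-sample-size interpretation, Beta(α, β) has prior mean α/(α+β) and prior sample size α+β.
So α+β = 100 and α/(α+β) = 0.13, giving α = 0.13·100 = 13 and β = 100 − 13 = 87.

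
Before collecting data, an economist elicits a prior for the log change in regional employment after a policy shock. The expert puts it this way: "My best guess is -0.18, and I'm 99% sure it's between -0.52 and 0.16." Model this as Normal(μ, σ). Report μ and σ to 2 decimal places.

A symmetric 99% interval runs μ ± z·σ with z = 2.576.
Half-width = 0.34, so σ = 0.34/2.576 = 0.13.
μ is the stated best guess, -0.18.

μ = -0.18, σ = 0.13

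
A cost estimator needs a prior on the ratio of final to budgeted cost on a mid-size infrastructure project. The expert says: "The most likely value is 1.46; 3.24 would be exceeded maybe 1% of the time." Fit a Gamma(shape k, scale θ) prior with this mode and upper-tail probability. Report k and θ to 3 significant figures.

Gamma(k,θ) with k>1 has mode (k−1)θ, so θ = 1.46/(k−1).
Need P(X < 3.24) = 0.99 with θ tied to k this way. Start at k = 2, θ = 1.46: P(X<3.24) ≈ 0.650.
Too low — raise k to concentrate. Iterating converges to k ≈ 8.57.
Then θ = 1.46/(8.57−1) ≈ 0.193.

k ≈ 8.57, θ ≈ 0.193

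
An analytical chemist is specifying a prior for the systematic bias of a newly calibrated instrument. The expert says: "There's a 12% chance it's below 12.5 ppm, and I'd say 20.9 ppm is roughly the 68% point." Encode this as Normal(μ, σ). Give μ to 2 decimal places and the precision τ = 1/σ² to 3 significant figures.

For Normal(μ,σ), the p-quantile is μ + z_p·σ. Here z_{0.12} = -1.175, z_{0.68} = 0.4677.
So 12.5 = μ − 1.175σ and 20.9 = μ + 0.4677σ.
Subtracting: σ = (20.9 − 12.5)/(0.4677 − (-1.175)) = 5.11.
Then μ = 12.5 − (-1.175)·5.11 = 18.51.
Precision τ = 1/σ² = 1/5.114² = 0.0382.

μ = 18.51, τ = 0.0382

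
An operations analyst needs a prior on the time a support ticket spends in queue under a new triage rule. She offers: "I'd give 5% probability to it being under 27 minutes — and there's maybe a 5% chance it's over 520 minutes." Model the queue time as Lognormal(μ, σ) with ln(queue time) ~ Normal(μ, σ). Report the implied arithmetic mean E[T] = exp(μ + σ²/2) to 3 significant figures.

E[T] ≈ 178 minutes

If T ~ Lognormal(μ,σ) then ln T ~ Normal(μ,σ), so the p-quantile of ln T is μ + z_p·σ.
ln(27) = 3.296 and ln(520) = 6.254; z_{0.05} = -1.645, z_{0.95} = 1.645.
σ = (6.254 − 3.296)/(1.645 − (-1.645)) = 0.899.
μ = 3.296 − (-1.645)·0.899 = 4.775.
E[T] = exp(μ + σ²/2) = exp(4.775 + 0.4042) = 178 minutes.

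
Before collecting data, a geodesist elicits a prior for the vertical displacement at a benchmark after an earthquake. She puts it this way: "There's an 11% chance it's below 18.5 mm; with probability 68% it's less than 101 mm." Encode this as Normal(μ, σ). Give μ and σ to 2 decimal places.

μ = 78.23, σ = 48.69

For Normal(μ,σ), the p-quantile is μ + z_p·σ. Here z_{0.11} = -1.227, z_{0.68} = 0.4677.
So 18.5 = μ − 1.227σ and 101 = μ + 0.4677σ.
Subtracting: σ = (101 − 18.5)/(0.4677 − (-1.227)) = 48.69.
Then μ = 18.5 − (-1.227)·48.69 = 78.23.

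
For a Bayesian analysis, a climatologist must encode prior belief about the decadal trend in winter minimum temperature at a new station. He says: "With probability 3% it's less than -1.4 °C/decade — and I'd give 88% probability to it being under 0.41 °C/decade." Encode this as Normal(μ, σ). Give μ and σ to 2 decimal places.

For Normal(μ,σ), the p-quantile is μ + z_p·σ. Here z_{0.03} = -1.881, z_{0.88} = 1.175.
So -1.4 = μ − 1.881σ and 0.41 = μ + 1.175σ.
Subtracting: σ = (0.41 − -1.4)/(1.175 − (-1.881)) = 0.59.
Then μ = -1.4 − (-1.881)·0.59 = -0.29.

μ = -0.29, σ = 0.59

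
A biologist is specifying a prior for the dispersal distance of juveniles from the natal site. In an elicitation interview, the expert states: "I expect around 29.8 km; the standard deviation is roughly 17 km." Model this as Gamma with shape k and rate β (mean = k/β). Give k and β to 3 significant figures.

k ≈ 3.07, β ≈ 0.103

For Gamma(k, rate β): mean = k/β, variance = k/β², so CV = 1/√k.
CV = SD/mean = 17/29.8 = 0.5705, hence k = 1/CV² = 3.07.
Then β = k/mean = 3.07/29.8 = 0.103.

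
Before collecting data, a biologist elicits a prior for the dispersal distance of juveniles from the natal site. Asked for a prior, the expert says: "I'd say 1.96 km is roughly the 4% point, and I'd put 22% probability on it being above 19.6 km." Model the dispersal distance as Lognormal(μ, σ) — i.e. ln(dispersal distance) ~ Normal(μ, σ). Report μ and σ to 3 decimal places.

If T ~ Lognormal(μ,σ) then ln T ~ Normal(μ,σ), so the p-quantile of ln T is μ + z_p·σ.
ln(1.96) = 0.6729 and ln(19.6) = 2.976; z_{0.04} = -1.751, z_{0.78} = 0.7722.
σ = (2.976 − 0.6729)/(0.7722 − (-1.751)) = 0.913.
μ = 0.6729 − (-1.751)·0.913 = 2.271.

μ ≈ 2.271, σ ≈ 0.913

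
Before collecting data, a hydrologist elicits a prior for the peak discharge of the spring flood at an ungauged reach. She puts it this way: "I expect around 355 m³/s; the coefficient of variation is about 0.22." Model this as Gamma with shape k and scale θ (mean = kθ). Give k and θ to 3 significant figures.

For Gamma(k, scale θ): mean = kθ, variance = kθ², so CV = 1/√k.
CV = 0.22, hence k = 1/CV² = 20.7.
Then θ = mean/k = 355/20.7 = 17.2.

k ≈ 20.7, θ ≈ 17.2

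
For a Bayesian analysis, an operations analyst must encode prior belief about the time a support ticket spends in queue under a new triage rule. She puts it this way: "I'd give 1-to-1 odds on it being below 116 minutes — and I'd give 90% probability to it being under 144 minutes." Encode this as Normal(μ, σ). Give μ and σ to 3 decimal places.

For Normal(μ,σ), the p-quantile is μ + z_p·σ. Here z_{0.5} = 0, z_{0.9} = 1.282.
So 116 = μ + 0σ and 144 = μ + 1.282σ.
Subtracting: σ = (144 − 116)/(1.282 − (0)) = 21.849.
Then μ = 116 − (0)·21.849 = 116.000.

μ = 116.000, σ = 21.849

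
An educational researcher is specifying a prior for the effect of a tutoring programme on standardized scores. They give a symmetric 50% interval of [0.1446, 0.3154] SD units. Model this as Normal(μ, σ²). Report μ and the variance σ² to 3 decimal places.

μ = 0.230, σ² = 0.016

A symmetric 50% interval runs μ ± z·σ with z = 0.6745.
Half-width = 0.0854, so σ = 0.0854/0.6745 = 0.1266 and σ² = 0.016.
μ is the interval midpoint, 0.230.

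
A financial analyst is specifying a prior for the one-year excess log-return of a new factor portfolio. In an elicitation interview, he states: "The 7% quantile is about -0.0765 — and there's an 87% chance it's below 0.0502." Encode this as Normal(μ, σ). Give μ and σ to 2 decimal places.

μ = -0.00, σ = 0.05

The p-quantile of Normal(μ,σ) is μ + z_p·σ, with z_{0.07} = -1.476 and z_{0.87} = 1.126.
Eliminate σ: μ = (z₂·x₁ − z₁·x₂)/(z₂ − z₁) = (1.126·-0.0765 − (-1.476)·0.0502)/2.602 = -0.00.
Then σ = (x₂ − x₁)/(z₂ − z₁) = (0.0502 − -0.0765)/2.602 = 0.05.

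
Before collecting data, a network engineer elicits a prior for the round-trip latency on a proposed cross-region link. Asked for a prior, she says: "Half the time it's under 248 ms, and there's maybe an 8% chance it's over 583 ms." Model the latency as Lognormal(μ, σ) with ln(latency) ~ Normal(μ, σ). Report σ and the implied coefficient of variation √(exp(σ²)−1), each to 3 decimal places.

σ ≈ 0.608, CV ≈ 0.669

If T ~ Lognormal(μ,σ) then ln T ~ Normal(μ,σ), so the p-quantile of ln T is μ + z_p·σ.
ln(248) = 5.513 and ln(583) = 6.368; z_{0.5} = 0, z_{0.92} = 1.405.
σ = (6.368 − 5.513)/(1.405 − (0)) = 0.608.
μ = 5.513 − (0)·0.608 = 5.513.
CV = √(exp(σ²)−1) = √(exp(0.3701)−1) = 0.669.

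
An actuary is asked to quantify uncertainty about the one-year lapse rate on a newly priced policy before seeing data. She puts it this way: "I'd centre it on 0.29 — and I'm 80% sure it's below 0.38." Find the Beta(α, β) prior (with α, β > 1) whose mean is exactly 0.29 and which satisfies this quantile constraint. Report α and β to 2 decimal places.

α ≈ 4.92, β ≈ 12.05

With mean 0.29 fixed, write α = 0.29s, β = 0.71s where s = α+β.
Need P(θ < 0.38) = 0.8 under Beta(0.29s, 0.71s). Normal approximation: (q−m)/√(m(1−m)/s) ≈ z_{0.8} = 0.842, so s ≈ 0.29·0.71·(0.842)²/(0.38−0.29)² = 18.0.
At s = 18.0: P(θ<0.38) ≈ 0.806. Adjusting to match 0.8 gives s ≈ 16.98.
So α = 0.29·16.98 ≈ 4.92, β = 0.71·16.98 ≈ 12.05.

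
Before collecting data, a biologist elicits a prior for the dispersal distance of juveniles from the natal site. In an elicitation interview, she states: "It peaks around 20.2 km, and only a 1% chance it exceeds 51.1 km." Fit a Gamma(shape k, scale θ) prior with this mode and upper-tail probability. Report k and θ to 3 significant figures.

k ≈ 6.44, θ ≈ 3.72

Gamma(k,θ) with k>1 has mode (k−1)θ, so θ = 20.2/(k−1).
Need P(X < 51.1) = 0.99 with θ tied to k this way. Start at k = 2, θ = 20.2: P(X<51.1) ≈ 0.719.
Too low — raise k to concentrate. Iterating converges to k ≈ 6.44.
Then θ = 20.2/(6.44−1) ≈ 3.72.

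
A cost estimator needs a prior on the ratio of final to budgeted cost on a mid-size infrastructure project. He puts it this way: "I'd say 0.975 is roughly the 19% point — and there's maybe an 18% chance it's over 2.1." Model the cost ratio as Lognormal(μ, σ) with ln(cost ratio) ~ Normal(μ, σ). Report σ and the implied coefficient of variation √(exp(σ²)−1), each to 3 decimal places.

If T ~ Lognormal(μ,σ) then ln T ~ Normal(μ,σ), so the p-quantile of ln T is μ + z_p·σ.
ln(0.975) = -0.02532 and ln(2.1) = 0.7419; z_{0.19} = -0.8779, z_{0.82} = 0.9154.
σ = (0.7419 − -0.02532)/(0.9154 − (-0.8779)) = 0.428.
μ = -0.02532 − (-0.8779)·0.428 = 0.350.
CV = √(exp(σ²)−1) = √(exp(0.1831)−1) = 0.448.

σ ≈ 0.428, CV ≈ 0.448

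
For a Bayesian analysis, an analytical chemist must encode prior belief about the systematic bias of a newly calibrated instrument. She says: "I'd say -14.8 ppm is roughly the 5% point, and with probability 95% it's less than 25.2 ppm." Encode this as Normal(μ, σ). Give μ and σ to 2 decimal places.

μ = 5.20, σ = 12.16

For Normal(μ,σ), the p-quantile is μ + z_p·σ. Here z_{0.05} = -1.645, z_{0.95} = 1.645.
So -14.8 = μ − 1.645σ and 25.2 = μ + 1.645σ.
Subtracting: σ = (25.2 − -14.8)/(1.645 − (-1.645)) = 12.16.
Then μ = -14.8 − (-1.645)·12.16 = 5.20.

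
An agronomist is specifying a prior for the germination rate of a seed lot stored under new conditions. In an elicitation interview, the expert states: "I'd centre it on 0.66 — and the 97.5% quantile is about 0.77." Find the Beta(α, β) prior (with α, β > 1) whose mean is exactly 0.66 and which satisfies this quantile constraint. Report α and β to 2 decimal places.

α ≈ 42.21, β ≈ 21.74

With mean 0.66 fixed, write α = 0.66s, β = 0.34s where s = α+β.
Need P(θ < 0.77) = 0.975 under Beta(0.66s, 0.34s). Normal approximation: (q−m)/√(m(1−m)/s) ≈ z_{0.975} = 1.96, so s ≈ 0.66·0.34·(1.96)²/(0.77−0.66)² = 71.2.
At s = 71.2: P(θ<0.77) ≈ 0.981. Adjusting to match 0.975 gives s ≈ 63.95.
So α = 0.66·63.95 ≈ 42.21, β = 0.34·63.95 ≈ 21.74.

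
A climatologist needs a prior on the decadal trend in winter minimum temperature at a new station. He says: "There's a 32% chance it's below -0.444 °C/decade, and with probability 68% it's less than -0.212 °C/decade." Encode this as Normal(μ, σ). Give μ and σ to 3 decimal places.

μ = -0.328, σ = 0.248

For Normal(μ,σ), the p-quantile is μ + z_p·σ. Here z_{0.32} = -0.4677, z_{0.68} = 0.4677.
So -0.444 = μ − 0.4677σ and -0.212 = μ + 0.4677σ.
Subtracting: σ = (-0.212 − -0.444)/(0.4677 − (-0.4677)) = 0.248.
Then μ = -0.444 − (-0.4677)·0.248 = -0.328.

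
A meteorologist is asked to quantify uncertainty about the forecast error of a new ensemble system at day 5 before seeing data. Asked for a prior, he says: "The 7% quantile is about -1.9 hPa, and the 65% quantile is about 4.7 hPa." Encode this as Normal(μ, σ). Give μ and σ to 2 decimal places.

μ = 3.33, σ = 3.55

For Normal(μ,σ), the p-quantile is μ + z_p·σ. Here z_{0.07} = -1.476, z_{0.65} = 0.3853.
So -1.9 = μ − 1.476σ and 4.7 = μ + 0.3853σ.
Subtracting: σ = (4.7 − -1.9)/(0.3853 − (-1.476)) = 3.55.
Then μ = -1.9 − (-1.476)·3.55 = 3.33.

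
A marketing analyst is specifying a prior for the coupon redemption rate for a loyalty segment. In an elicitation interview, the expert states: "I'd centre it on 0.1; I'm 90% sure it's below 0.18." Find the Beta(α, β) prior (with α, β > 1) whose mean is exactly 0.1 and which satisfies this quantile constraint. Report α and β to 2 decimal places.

With mean 0.1 fixed, write α = 0.1s, β = 0.9s where s = α+β.
Need P(θ < 0.18) = 0.9 under Beta(0.1s, 0.9s). Normal approximation: (q−m)/√(m(1−m)/s) ≈ z_{0.9} = 1.28, so s ≈ 0.1·0.9·(1.28)²/(0.18−0.1)² = 23.1.
At s = 23.1: P(θ<0.18) ≈ 0.893. Adjusting to match 0.9 gives s ≈ 25.19.
So α = 0.1·25.19 ≈ 2.52, β = 0.9·25.19 ≈ 22.67.

α ≈ 2.52, β ≈ 22.67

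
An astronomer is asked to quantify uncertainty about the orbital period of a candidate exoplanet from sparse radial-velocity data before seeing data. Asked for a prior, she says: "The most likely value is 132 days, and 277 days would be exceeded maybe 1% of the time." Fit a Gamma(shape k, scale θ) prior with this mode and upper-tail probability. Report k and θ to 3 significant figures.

Gamma(k,θ) with k>1 has mode (k−1)θ, so θ = 132/(k−1).
Need P(X < 277) = 0.99 with θ tied to k this way. Start at k = 2, θ = 132: P(X<277) ≈ 0.620.
Too low — raise k to concentrate. Iterating converges to k ≈ 9.86.
Then θ = 132/(9.86−1) ≈ 14.9.

k ≈ 9.86, θ ≈ 14.9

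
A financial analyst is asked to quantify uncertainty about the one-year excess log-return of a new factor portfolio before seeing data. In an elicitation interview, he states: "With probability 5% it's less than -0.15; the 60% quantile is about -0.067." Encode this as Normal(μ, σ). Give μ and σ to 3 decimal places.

μ = -0.078, σ = 0.044

For Normal(μ,σ), the p-quantile is μ + z_p·σ. Here z_{0.05} = -1.645, z_{0.6} = 0.2533.
So -0.15 = μ − 1.645σ and -0.067 = μ + 0.2533σ.
Subtracting: σ = (-0.067 − -0.15)/(0.2533 − (-1.645)) = 0.044.
Then μ = -0.15 − (-1.645)·0.044 = -0.078.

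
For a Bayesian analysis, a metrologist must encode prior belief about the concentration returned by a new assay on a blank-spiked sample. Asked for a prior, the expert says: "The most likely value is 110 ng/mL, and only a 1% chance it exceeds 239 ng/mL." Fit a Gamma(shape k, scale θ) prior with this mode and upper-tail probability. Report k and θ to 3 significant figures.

Gamma(k,θ) with k>1 has mode (k−1)θ, so θ = 110/(k−1).
Need P(X < 239) = 0.99 with θ tied to k this way. Start at k = 2, θ = 110: P(X<239) ≈ 0.639.
Too low — raise k to concentrate. Iterating converges to k ≈ 9.03.
Then θ = 110/(9.03−1) ≈ 13.7.

k ≈ 9.03, θ ≈ 13.7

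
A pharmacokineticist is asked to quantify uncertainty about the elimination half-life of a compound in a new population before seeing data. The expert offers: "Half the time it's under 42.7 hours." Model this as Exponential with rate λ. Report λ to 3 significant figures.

Exponential median = ln 2 / λ, so λ = ln 2 / 42.7 = 0.0162.

λ ≈ 0.0162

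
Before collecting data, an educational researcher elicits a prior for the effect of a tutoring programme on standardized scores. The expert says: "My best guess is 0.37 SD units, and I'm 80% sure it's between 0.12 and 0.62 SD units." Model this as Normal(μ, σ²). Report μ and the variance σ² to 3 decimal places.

μ = 0.370, σ² = 0.038

A symmetric 80% interval runs μ ± z·σ with z = 1.282.
Half-width = 0.25, so σ = 0.25/1.282 = 0.1951 and σ² = 0.038.
μ is the stated best guess, 0.370.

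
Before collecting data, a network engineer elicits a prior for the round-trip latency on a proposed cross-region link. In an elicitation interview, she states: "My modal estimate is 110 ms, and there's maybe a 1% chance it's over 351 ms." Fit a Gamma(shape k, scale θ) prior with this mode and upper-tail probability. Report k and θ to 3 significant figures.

k ≈ 4.29, θ ≈ 33.4

Gamma(k,θ) with k>1 has mode (k−1)θ, so θ = 110/(k−1).
Need P(X < 351) = 0.99 with θ tied to k this way. Start at k = 2, θ = 110: P(X<351) ≈ 0.828.
Too low — raise k to concentrate. Iterating converges to k ≈ 4.29.
Then θ = 110/(4.29−1) ≈ 33.4.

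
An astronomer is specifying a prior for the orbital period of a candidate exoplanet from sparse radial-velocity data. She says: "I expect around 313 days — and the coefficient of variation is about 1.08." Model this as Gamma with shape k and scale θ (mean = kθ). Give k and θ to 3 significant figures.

For Gamma(k, scale θ): mean = kθ, variance = kθ², so CV = 1/√k.
CV = 1.08, hence k = 1/CV² = 0.857.
Then θ = mean/k = 313/0.857 = 365.

k ≈ 0.857, θ ≈ 365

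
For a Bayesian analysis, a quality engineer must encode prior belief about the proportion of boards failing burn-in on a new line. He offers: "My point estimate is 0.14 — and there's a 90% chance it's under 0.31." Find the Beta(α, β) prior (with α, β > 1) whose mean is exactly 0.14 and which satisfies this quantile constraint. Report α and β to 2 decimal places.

α ≈ 1.03, β ≈ 6.34

With mean 0.14 fixed, write α = 0.14s, β = 0.86s where s = α+β.
Need P(θ < 0.31) = 0.9 under Beta(0.14s, 0.86s). Normal approximation: (q−m)/√(m(1−m)/s) ≈ z_{0.9} = 1.28, so s ≈ 0.14·0.86·(1.28)²/(0.31−0.14)² = 6.8.
At s = 6.8: P(θ<0.31) ≈ 0.894. Adjusting to match 0.9 gives s ≈ 7.37.
So α = 0.14·7.37 ≈ 1.03, β = 0.86·7.37 ≈ 6.34.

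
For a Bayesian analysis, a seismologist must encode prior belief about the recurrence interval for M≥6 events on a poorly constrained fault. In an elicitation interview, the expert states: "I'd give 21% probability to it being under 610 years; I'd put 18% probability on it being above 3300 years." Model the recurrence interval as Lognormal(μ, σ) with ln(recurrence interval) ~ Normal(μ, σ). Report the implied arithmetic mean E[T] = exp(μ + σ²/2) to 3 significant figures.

If T ~ Lognormal(μ,σ) then ln T ~ Normal(μ,σ), so the p-quantile of ln T is μ + z_p·σ.
ln(610) = 6.413 and ln(3300) = 8.102; z_{0.21} = -0.8064, z_{0.82} = 0.9154.
σ = (8.102 − 6.413)/(0.9154 − (-0.8064)) = 0.981.
μ = 6.413 − (-0.8064)·0.981 = 7.204.
E[T] = exp(μ + σ²/2) = exp(7.204 + 0.4807) = 2180 years.

E[T] ≈ 2180 years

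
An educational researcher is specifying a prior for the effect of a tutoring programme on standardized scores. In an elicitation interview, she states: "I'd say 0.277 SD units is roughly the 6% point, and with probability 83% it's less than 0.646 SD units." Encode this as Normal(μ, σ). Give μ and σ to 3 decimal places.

μ = 0.506, σ = 0.147

For Normal(μ,σ), the p-quantile is μ + z_p·σ. Here z_{0.06} = -1.555, z_{0.83} = 0.9542.
So 0.277 = μ − 1.555σ and 0.646 = μ + 0.9542σ.
Subtracting: σ = (0.646 − 0.277)/(0.9542 − (-1.555)) = 0.147.
Then μ = 0.277 − (-1.555)·0.147 = 0.506.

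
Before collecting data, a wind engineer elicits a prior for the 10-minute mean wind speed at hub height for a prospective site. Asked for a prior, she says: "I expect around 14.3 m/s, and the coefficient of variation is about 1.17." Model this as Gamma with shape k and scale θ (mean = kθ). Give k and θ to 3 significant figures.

For Gamma(k, scale θ): mean = kθ, variance = kθ², so CV = 1/√k.
CV = 1.17, hence k = 1/CV² = 0.731.
Then θ = mean/k = 14.3/0.731 = 19.6.

k ≈ 0.731, θ ≈ 19.6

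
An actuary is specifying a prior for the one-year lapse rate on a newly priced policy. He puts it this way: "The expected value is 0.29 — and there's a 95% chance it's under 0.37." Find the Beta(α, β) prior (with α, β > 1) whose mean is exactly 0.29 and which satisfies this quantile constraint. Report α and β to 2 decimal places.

With mean 0.29 fixed, write α = 0.29s, β = 0.71s where s = α+β.
Need P(θ < 0.37) = 0.95 under Beta(0.29s, 0.71s). Normal approximation: (q−m)/√(m(1−m)/s) ≈ z_{0.95} = 1.64, so s ≈ 0.29·0.71·(1.64)²/(0.37−0.29)² = 87.0.
At s = 87.0: P(θ<0.37) ≈ 0.945. Adjusting to match 0.95 gives s ≈ 91.95.
So α = 0.29·91.95 ≈ 26.66, β = 0.71·91.95 ≈ 65.28.

α ≈ 26.66, β ≈ 65.28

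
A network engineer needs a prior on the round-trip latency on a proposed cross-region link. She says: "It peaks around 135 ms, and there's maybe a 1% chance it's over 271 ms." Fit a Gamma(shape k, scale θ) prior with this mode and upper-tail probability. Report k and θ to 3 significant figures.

Gamma(k,θ) with k>1 has mode (k−1)θ, so θ = 135/(k−1).
Need P(X < 271) = 0.99 with θ tied to k this way. Start at k = 2, θ = 135: P(X<271) ≈ 0.596.
Too low — raise k to concentrate. Iterating converges to k ≈ 11.1.
Then θ = 135/(11.1−1) ≈ 13.4.

k ≈ 11.1, θ ≈ 13.4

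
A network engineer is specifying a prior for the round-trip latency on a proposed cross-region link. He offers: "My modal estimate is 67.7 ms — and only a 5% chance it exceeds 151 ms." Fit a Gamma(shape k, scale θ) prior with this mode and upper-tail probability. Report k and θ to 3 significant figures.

k ≈ 5.27, θ ≈ 15.9

Gamma(k,θ) with k>1 has mode (k−1)θ, so θ = 67.7/(k−1).
Need P(X < 151) = 0.95 with θ tied to k this way. Start at k = 2, θ = 67.7: P(X<151) ≈ 0.653.
Too low — raise k to concentrate. Iterating converges to k ≈ 5.27.
Then θ = 67.7/(5.27−1) ≈ 15.9.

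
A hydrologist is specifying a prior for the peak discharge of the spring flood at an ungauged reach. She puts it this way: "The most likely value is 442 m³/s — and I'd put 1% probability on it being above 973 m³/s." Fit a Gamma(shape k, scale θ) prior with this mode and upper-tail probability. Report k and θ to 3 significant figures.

k ≈ 8.74, θ ≈ 57.1

Gamma(k,θ) with k>1 has mode (k−1)θ, so θ = 442/(k−1).
Need P(X < 973) = 0.99 with θ tied to k this way. Start at k = 2, θ = 442: P(X<973) ≈ 0.646.
Too low — raise k to concentrate. Iterating converges to k ≈ 8.74.
Then θ = 442/(8.74−1) ≈ 57.1.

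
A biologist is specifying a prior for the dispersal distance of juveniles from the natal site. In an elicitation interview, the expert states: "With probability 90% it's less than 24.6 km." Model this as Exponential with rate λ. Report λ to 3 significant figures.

λ ≈ 0.0936

P(T < 24.6) = 1 − e^(−λ·24.6) = 0.9, so λ = −ln(1−0.9)/24.6 = −ln(0.1)/24.6 = 0.0936.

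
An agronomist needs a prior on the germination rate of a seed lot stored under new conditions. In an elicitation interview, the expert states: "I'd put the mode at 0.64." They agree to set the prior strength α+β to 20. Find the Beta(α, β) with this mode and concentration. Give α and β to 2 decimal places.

For α,β > 1 the Beta mode is (α−1)/(α+β−2). With α+β = 20, the mode is (α−1)/18.
Set (α−1)/18 = 0.64 → α = 1 + 0.64·18 = 12.52.
β = 20 − α = 7.48.

α = 12.52, β = 7.48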